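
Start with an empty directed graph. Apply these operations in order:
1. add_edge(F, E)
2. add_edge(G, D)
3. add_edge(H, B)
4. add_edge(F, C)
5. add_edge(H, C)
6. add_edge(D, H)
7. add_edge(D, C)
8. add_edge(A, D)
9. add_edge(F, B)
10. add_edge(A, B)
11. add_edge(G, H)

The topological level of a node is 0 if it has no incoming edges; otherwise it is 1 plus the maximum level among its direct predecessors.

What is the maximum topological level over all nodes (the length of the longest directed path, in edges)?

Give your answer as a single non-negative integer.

Answer: 3

Derivation:
Op 1: add_edge(F, E). Edges now: 1
Op 2: add_edge(G, D). Edges now: 2
Op 3: add_edge(H, B). Edges now: 3
Op 4: add_edge(F, C). Edges now: 4
Op 5: add_edge(H, C). Edges now: 5
Op 6: add_edge(D, H). Edges now: 6
Op 7: add_edge(D, C). Edges now: 7
Op 8: add_edge(A, D). Edges now: 8
Op 9: add_edge(F, B). Edges now: 9
Op 10: add_edge(A, B). Edges now: 10
Op 11: add_edge(G, H). Edges now: 11
Compute levels (Kahn BFS):
  sources (in-degree 0): A, F, G
  process A: level=0
    A->B: in-degree(B)=2, level(B)>=1
    A->D: in-degree(D)=1, level(D)>=1
  process F: level=0
    F->B: in-degree(B)=1, level(B)>=1
    F->C: in-degree(C)=2, level(C)>=1
    F->E: in-degree(E)=0, level(E)=1, enqueue
  process G: level=0
    G->D: in-degree(D)=0, level(D)=1, enqueue
    G->H: in-degree(H)=1, level(H)>=1
  process E: level=1
  process D: level=1
    D->C: in-degree(C)=1, level(C)>=2
    D->H: in-degree(H)=0, level(H)=2, enqueue
  process H: level=2
    H->B: in-degree(B)=0, level(B)=3, enqueue
    H->C: in-degree(C)=0, level(C)=3, enqueue
  process B: level=3
  process C: level=3
All levels: A:0, B:3, C:3, D:1, E:1, F:0, G:0, H:2
max level = 3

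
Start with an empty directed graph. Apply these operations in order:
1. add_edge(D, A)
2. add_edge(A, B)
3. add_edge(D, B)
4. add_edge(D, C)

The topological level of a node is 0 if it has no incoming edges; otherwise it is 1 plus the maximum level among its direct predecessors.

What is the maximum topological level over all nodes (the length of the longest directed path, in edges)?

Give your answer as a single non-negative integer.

Answer: 2

Derivation:
Op 1: add_edge(D, A). Edges now: 1
Op 2: add_edge(A, B). Edges now: 2
Op 3: add_edge(D, B). Edges now: 3
Op 4: add_edge(D, C). Edges now: 4
Compute levels (Kahn BFS):
  sources (in-degree 0): D
  process D: level=0
    D->A: in-degree(A)=0, level(A)=1, enqueue
    D->B: in-degree(B)=1, level(B)>=1
    D->C: in-degree(C)=0, level(C)=1, enqueue
  process A: level=1
    A->B: in-degree(B)=0, level(B)=2, enqueue
  process C: level=1
  process B: level=2
All levels: A:1, B:2, C:1, D:0
max level = 2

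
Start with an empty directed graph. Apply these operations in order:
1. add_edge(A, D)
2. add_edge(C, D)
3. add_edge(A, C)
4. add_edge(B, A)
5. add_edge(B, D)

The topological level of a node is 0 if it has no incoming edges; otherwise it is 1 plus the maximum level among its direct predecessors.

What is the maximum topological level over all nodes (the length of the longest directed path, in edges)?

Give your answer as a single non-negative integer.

Answer: 3

Derivation:
Op 1: add_edge(A, D). Edges now: 1
Op 2: add_edge(C, D). Edges now: 2
Op 3: add_edge(A, C). Edges now: 3
Op 4: add_edge(B, A). Edges now: 4
Op 5: add_edge(B, D). Edges now: 5
Compute levels (Kahn BFS):
  sources (in-degree 0): B
  process B: level=0
    B->A: in-degree(A)=0, level(A)=1, enqueue
    B->D: in-degree(D)=2, level(D)>=1
  process A: level=1
    A->C: in-degree(C)=0, level(C)=2, enqueue
    A->D: in-degree(D)=1, level(D)>=2
  process C: level=2
    C->D: in-degree(D)=0, level(D)=3, enqueue
  process D: level=3
All levels: A:1, B:0, C:2, D:3
max level = 3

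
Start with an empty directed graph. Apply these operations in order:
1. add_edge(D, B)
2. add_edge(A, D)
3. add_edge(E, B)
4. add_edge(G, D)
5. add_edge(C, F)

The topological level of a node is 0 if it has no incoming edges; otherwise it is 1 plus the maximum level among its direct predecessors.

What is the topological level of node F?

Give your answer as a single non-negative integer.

Answer: 1

Derivation:
Op 1: add_edge(D, B). Edges now: 1
Op 2: add_edge(A, D). Edges now: 2
Op 3: add_edge(E, B). Edges now: 3
Op 4: add_edge(G, D). Edges now: 4
Op 5: add_edge(C, F). Edges now: 5
Compute levels (Kahn BFS):
  sources (in-degree 0): A, C, E, G
  process A: level=0
    A->D: in-degree(D)=1, level(D)>=1
  process C: level=0
    C->F: in-degree(F)=0, level(F)=1, enqueue
  process E: level=0
    E->B: in-degree(B)=1, level(B)>=1
  process G: level=0
    G->D: in-degree(D)=0, level(D)=1, enqueue
  process F: level=1
  process D: level=1
    D->B: in-degree(B)=0, level(B)=2, enqueue
  process B: level=2
All levels: A:0, B:2, C:0, D:1, E:0, F:1, G:0
level(F) = 1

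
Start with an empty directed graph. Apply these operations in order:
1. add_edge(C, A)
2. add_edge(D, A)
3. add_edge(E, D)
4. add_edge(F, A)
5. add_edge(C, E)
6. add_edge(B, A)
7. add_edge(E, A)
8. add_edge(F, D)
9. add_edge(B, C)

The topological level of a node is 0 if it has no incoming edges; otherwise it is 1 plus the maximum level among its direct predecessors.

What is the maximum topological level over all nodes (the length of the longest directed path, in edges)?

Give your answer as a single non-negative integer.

Op 1: add_edge(C, A). Edges now: 1
Op 2: add_edge(D, A). Edges now: 2
Op 3: add_edge(E, D). Edges now: 3
Op 4: add_edge(F, A). Edges now: 4
Op 5: add_edge(C, E). Edges now: 5
Op 6: add_edge(B, A). Edges now: 6
Op 7: add_edge(E, A). Edges now: 7
Op 8: add_edge(F, D). Edges now: 8
Op 9: add_edge(B, C). Edges now: 9
Compute levels (Kahn BFS):
  sources (in-degree 0): B, F
  process B: level=0
    B->A: in-degree(A)=4, level(A)>=1
    B->C: in-degree(C)=0, level(C)=1, enqueue
  process F: level=0
    F->A: in-degree(A)=3, level(A)>=1
    F->D: in-degree(D)=1, level(D)>=1
  process C: level=1
    C->A: in-degree(A)=2, level(A)>=2
    C->E: in-degree(E)=0, level(E)=2, enqueue
  process E: level=2
    E->A: in-degree(A)=1, level(A)>=3
    E->D: in-degree(D)=0, level(D)=3, enqueue
  process D: level=3
    D->A: in-degree(A)=0, level(A)=4, enqueue
  process A: level=4
All levels: A:4, B:0, C:1, D:3, E:2, F:0
max level = 4

Answer: 4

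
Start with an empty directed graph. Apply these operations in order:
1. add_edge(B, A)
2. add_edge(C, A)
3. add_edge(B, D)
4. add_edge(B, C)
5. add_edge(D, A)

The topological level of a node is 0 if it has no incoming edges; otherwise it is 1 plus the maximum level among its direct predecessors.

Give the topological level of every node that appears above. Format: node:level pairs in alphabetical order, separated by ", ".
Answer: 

Answer: A:2, B:0, C:1, D:1

Derivation:
Op 1: add_edge(B, A). Edges now: 1
Op 2: add_edge(C, A). Edges now: 2
Op 3: add_edge(B, D). Edges now: 3
Op 4: add_edge(B, C). Edges now: 4
Op 5: add_edge(D, A). Edges now: 5
Compute levels (Kahn BFS):
  sources (in-degree 0): B
  process B: level=0
    B->A: in-degree(A)=2, level(A)>=1
    B->C: in-degree(C)=0, level(C)=1, enqueue
    B->D: in-degree(D)=0, level(D)=1, enqueue
  process C: level=1
    C->A: in-degree(A)=1, level(A)>=2
  process D: level=1
    D->A: in-degree(A)=0, level(A)=2, enqueue
  process A: level=2
All levels: A:2, B:0, C:1, D:1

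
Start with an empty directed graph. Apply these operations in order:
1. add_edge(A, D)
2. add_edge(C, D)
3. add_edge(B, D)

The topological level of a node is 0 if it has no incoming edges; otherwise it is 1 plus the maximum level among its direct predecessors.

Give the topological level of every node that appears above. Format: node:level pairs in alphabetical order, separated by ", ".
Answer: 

Op 1: add_edge(A, D). Edges now: 1
Op 2: add_edge(C, D). Edges now: 2
Op 3: add_edge(B, D). Edges now: 3
Compute levels (Kahn BFS):
  sources (in-degree 0): A, B, C
  process A: level=0
    A->D: in-degree(D)=2, level(D)>=1
  process B: level=0
    B->D: in-degree(D)=1, level(D)>=1
  process C: level=0
    C->D: in-degree(D)=0, level(D)=1, enqueue
  process D: level=1
All levels: A:0, B:0, C:0, D:1

Answer: A:0, B:0, C:0, D:1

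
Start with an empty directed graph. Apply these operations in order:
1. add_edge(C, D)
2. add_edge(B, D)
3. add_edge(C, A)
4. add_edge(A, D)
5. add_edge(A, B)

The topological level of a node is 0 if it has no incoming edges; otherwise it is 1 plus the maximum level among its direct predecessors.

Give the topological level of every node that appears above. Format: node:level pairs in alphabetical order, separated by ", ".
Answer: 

Answer: A:1, B:2, C:0, D:3

Derivation:
Op 1: add_edge(C, D). Edges now: 1
Op 2: add_edge(B, D). Edges now: 2
Op 3: add_edge(C, A). Edges now: 3
Op 4: add_edge(A, D). Edges now: 4
Op 5: add_edge(A, B). Edges now: 5
Compute levels (Kahn BFS):
  sources (in-degree 0): C
  process C: level=0
    C->A: in-degree(A)=0, level(A)=1, enqueue
    C->D: in-degree(D)=2, level(D)>=1
  process A: level=1
    A->B: in-degree(B)=0, level(B)=2, enqueue
    A->D: in-degree(D)=1, level(D)>=2
  process B: level=2
    B->D: in-degree(D)=0, level(D)=3, enqueue
  process D: level=3
All levels: A:1, B:2, C:0, D:3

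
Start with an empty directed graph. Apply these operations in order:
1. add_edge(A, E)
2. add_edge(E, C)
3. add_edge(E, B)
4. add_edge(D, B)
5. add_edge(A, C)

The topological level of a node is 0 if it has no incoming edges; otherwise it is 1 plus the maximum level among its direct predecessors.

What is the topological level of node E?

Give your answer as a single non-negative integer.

Answer: 1

Derivation:
Op 1: add_edge(A, E). Edges now: 1
Op 2: add_edge(E, C). Edges now: 2
Op 3: add_edge(E, B). Edges now: 3
Op 4: add_edge(D, B). Edges now: 4
Op 5: add_edge(A, C). Edges now: 5
Compute levels (Kahn BFS):
  sources (in-degree 0): A, D
  process A: level=0
    A->C: in-degree(C)=1, level(C)>=1
    A->E: in-degree(E)=0, level(E)=1, enqueue
  process D: level=0
    D->B: in-degree(B)=1, level(B)>=1
  process E: level=1
    E->B: in-degree(B)=0, level(B)=2, enqueue
    E->C: in-degree(C)=0, level(C)=2, enqueue
  process B: level=2
  process C: level=2
All levels: A:0, B:2, C:2, D:0, E:1
level(E) = 1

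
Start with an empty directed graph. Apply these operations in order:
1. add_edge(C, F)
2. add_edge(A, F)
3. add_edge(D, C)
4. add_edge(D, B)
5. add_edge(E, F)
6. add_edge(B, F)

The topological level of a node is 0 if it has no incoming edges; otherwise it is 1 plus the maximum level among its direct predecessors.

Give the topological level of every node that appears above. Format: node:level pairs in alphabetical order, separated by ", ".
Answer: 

Op 1: add_edge(C, F). Edges now: 1
Op 2: add_edge(A, F). Edges now: 2
Op 3: add_edge(D, C). Edges now: 3
Op 4: add_edge(D, B). Edges now: 4
Op 5: add_edge(E, F). Edges now: 5
Op 6: add_edge(B, F). Edges now: 6
Compute levels (Kahn BFS):
  sources (in-degree 0): A, D, E
  process A: level=0
    A->F: in-degree(F)=3, level(F)>=1
  process D: level=0
    D->B: in-degree(B)=0, level(B)=1, enqueue
    D->C: in-degree(C)=0, level(C)=1, enqueue
  process E: level=0
    E->F: in-degree(F)=2, level(F)>=1
  process B: level=1
    B->F: in-degree(F)=1, level(F)>=2
  process C: level=1
    C->F: in-degree(F)=0, level(F)=2, enqueue
  process F: level=2
All levels: A:0, B:1, C:1, D:0, E:0, F:2

Answer: A:0, B:1, C:1, D:0, E:0, F:2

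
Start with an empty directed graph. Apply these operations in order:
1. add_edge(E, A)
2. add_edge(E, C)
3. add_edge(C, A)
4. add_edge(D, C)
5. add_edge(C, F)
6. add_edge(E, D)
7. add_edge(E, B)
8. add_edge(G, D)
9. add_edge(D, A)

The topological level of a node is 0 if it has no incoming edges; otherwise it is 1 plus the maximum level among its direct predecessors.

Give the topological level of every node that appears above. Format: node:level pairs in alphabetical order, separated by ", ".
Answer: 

Answer: A:3, B:1, C:2, D:1, E:0, F:3, G:0

Derivation:
Op 1: add_edge(E, A). Edges now: 1
Op 2: add_edge(E, C). Edges now: 2
Op 3: add_edge(C, A). Edges now: 3
Op 4: add_edge(D, C). Edges now: 4
Op 5: add_edge(C, F). Edges now: 5
Op 6: add_edge(E, D). Edges now: 6
Op 7: add_edge(E, B). Edges now: 7
Op 8: add_edge(G, D). Edges now: 8
Op 9: add_edge(D, A). Edges now: 9
Compute levels (Kahn BFS):
  sources (in-degree 0): E, G
  process E: level=0
    E->A: in-degree(A)=2, level(A)>=1
    E->B: in-degree(B)=0, level(B)=1, enqueue
    E->C: in-degree(C)=1, level(C)>=1
    E->D: in-degree(D)=1, level(D)>=1
  process G: level=0
    G->D: in-degree(D)=0, level(D)=1, enqueue
  process B: level=1
  process D: level=1
    D->A: in-degree(A)=1, level(A)>=2
    D->C: in-degree(C)=0, level(C)=2, enqueue
  process C: level=2
    C->A: in-degree(A)=0, level(A)=3, enqueue
    C->F: in-degree(F)=0, level(F)=3, enqueue
  process A: level=3
  process F: level=3
All levels: A:3, B:1, C:2, D:1, E:0, F:3, G:0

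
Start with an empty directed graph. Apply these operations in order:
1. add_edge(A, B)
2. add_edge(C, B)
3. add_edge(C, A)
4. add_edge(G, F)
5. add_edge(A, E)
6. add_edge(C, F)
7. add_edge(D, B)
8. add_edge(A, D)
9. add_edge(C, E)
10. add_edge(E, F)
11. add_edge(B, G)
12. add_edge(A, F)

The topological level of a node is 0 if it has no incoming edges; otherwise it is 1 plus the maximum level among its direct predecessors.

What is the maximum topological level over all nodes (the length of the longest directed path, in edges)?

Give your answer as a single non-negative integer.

Op 1: add_edge(A, B). Edges now: 1
Op 2: add_edge(C, B). Edges now: 2
Op 3: add_edge(C, A). Edges now: 3
Op 4: add_edge(G, F). Edges now: 4
Op 5: add_edge(A, E). Edges now: 5
Op 6: add_edge(C, F). Edges now: 6
Op 7: add_edge(D, B). Edges now: 7
Op 8: add_edge(A, D). Edges now: 8
Op 9: add_edge(C, E). Edges now: 9
Op 10: add_edge(E, F). Edges now: 10
Op 11: add_edge(B, G). Edges now: 11
Op 12: add_edge(A, F). Edges now: 12
Compute levels (Kahn BFS):
  sources (in-degree 0): C
  process C: level=0
    C->A: in-degree(A)=0, level(A)=1, enqueue
    C->B: in-degree(B)=2, level(B)>=1
    C->E: in-degree(E)=1, level(E)>=1
    C->F: in-degree(F)=3, level(F)>=1
  process A: level=1
    A->B: in-degree(B)=1, level(B)>=2
    A->D: in-degree(D)=0, level(D)=2, enqueue
    A->E: in-degree(E)=0, level(E)=2, enqueue
    A->F: in-degree(F)=2, level(F)>=2
  process D: level=2
    D->B: in-degree(B)=0, level(B)=3, enqueue
  process E: level=2
    E->F: in-degree(F)=1, level(F)>=3
  process B: level=3
    B->G: in-degree(G)=0, level(G)=4, enqueue
  process G: level=4
    G->F: in-degree(F)=0, level(F)=5, enqueue
  process F: level=5
All levels: A:1, B:3, C:0, D:2, E:2, F:5, G:4
max level = 5

Answer: 5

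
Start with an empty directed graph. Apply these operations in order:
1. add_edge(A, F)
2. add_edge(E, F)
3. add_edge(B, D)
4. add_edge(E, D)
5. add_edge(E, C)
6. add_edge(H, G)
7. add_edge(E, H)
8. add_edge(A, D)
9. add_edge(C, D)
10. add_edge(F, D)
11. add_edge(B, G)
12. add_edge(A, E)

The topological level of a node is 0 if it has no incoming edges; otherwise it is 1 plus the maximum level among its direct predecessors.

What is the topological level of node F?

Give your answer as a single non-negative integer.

Op 1: add_edge(A, F). Edges now: 1
Op 2: add_edge(E, F). Edges now: 2
Op 3: add_edge(B, D). Edges now: 3
Op 4: add_edge(E, D). Edges now: 4
Op 5: add_edge(E, C). Edges now: 5
Op 6: add_edge(H, G). Edges now: 6
Op 7: add_edge(E, H). Edges now: 7
Op 8: add_edge(A, D). Edges now: 8
Op 9: add_edge(C, D). Edges now: 9
Op 10: add_edge(F, D). Edges now: 10
Op 11: add_edge(B, G). Edges now: 11
Op 12: add_edge(A, E). Edges now: 12
Compute levels (Kahn BFS):
  sources (in-degree 0): A, B
  process A: level=0
    A->D: in-degree(D)=4, level(D)>=1
    A->E: in-degree(E)=0, level(E)=1, enqueue
    A->F: in-degree(F)=1, level(F)>=1
  process B: level=0
    B->D: in-degree(D)=3, level(D)>=1
    B->G: in-degree(G)=1, level(G)>=1
  process E: level=1
    E->C: in-degree(C)=0, level(C)=2, enqueue
    E->D: in-degree(D)=2, level(D)>=2
    E->F: in-degree(F)=0, level(F)=2, enqueue
    E->H: in-degree(H)=0, level(H)=2, enqueue
  process C: level=2
    C->D: in-degree(D)=1, level(D)>=3
  process F: level=2
    F->D: in-degree(D)=0, level(D)=3, enqueue
  process H: level=2
    H->G: in-degree(G)=0, level(G)=3, enqueue
  process D: level=3
  process G: level=3
All levels: A:0, B:0, C:2, D:3, E:1, F:2, G:3, H:2
level(F) = 2

Answer: 2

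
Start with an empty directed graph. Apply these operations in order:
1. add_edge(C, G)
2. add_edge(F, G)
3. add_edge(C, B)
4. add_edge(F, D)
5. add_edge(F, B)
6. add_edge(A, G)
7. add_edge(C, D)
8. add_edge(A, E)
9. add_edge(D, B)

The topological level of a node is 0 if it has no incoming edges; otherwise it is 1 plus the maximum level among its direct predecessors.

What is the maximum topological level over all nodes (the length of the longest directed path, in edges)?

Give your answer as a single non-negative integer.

Answer: 2

Derivation:
Op 1: add_edge(C, G). Edges now: 1
Op 2: add_edge(F, G). Edges now: 2
Op 3: add_edge(C, B). Edges now: 3
Op 4: add_edge(F, D). Edges now: 4
Op 5: add_edge(F, B). Edges now: 5
Op 6: add_edge(A, G). Edges now: 6
Op 7: add_edge(C, D). Edges now: 7
Op 8: add_edge(A, E). Edges now: 8
Op 9: add_edge(D, B). Edges now: 9
Compute levels (Kahn BFS):
  sources (in-degree 0): A, C, F
  process A: level=0
    A->E: in-degree(E)=0, level(E)=1, enqueue
    A->G: in-degree(G)=2, level(G)>=1
  process C: level=0
    C->B: in-degree(B)=2, level(B)>=1
    C->D: in-degree(D)=1, level(D)>=1
    C->G: in-degree(G)=1, level(G)>=1
  process F: level=0
    F->B: in-degree(B)=1, level(B)>=1
    F->D: in-degree(D)=0, level(D)=1, enqueue
    F->G: in-degree(G)=0, level(G)=1, enqueue
  process E: level=1
  process D: level=1
    D->B: in-degree(B)=0, level(B)=2, enqueue
  process G: level=1
  process B: level=2
All levels: A:0, B:2, C:0, D:1, E:1, F:0, G:1
max level = 2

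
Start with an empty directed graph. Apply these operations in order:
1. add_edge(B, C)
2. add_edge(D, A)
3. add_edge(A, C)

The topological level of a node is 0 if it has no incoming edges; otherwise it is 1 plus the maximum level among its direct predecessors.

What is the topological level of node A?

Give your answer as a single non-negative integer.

Answer: 1

Derivation:
Op 1: add_edge(B, C). Edges now: 1
Op 2: add_edge(D, A). Edges now: 2
Op 3: add_edge(A, C). Edges now: 3
Compute levels (Kahn BFS):
  sources (in-degree 0): B, D
  process B: level=0
    B->C: in-degree(C)=1, level(C)>=1
  process D: level=0
    D->A: in-degree(A)=0, level(A)=1, enqueue
  process A: level=1
    A->C: in-degree(C)=0, level(C)=2, enqueue
  process C: level=2
All levels: A:1, B:0, C:2, D:0
level(A) = 1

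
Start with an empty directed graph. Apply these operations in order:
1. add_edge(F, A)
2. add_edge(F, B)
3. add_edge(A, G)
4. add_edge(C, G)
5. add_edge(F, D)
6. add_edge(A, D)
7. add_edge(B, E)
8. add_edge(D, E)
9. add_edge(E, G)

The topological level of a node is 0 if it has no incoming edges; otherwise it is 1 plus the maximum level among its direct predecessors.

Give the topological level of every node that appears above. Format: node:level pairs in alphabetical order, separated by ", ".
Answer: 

Answer: A:1, B:1, C:0, D:2, E:3, F:0, G:4

Derivation:
Op 1: add_edge(F, A). Edges now: 1
Op 2: add_edge(F, B). Edges now: 2
Op 3: add_edge(A, G). Edges now: 3
Op 4: add_edge(C, G). Edges now: 4
Op 5: add_edge(F, D). Edges now: 5
Op 6: add_edge(A, D). Edges now: 6
Op 7: add_edge(B, E). Edges now: 7
Op 8: add_edge(D, E). Edges now: 8
Op 9: add_edge(E, G). Edges now: 9
Compute levels (Kahn BFS):
  sources (in-degree 0): C, F
  process C: level=0
    C->G: in-degree(G)=2, level(G)>=1
  process F: level=0
    F->A: in-degree(A)=0, level(A)=1, enqueue
    F->B: in-degree(B)=0, level(B)=1, enqueue
    F->D: in-degree(D)=1, level(D)>=1
  process A: level=1
    A->D: in-degree(D)=0, level(D)=2, enqueue
    A->G: in-degree(G)=1, level(G)>=2
  process B: level=1
    B->E: in-degree(E)=1, level(E)>=2
  process D: level=2
    D->E: in-degree(E)=0, level(E)=3, enqueue
  process E: level=3
    E->G: in-degree(G)=0, level(G)=4, enqueue
  process G: level=4
All levels: A:1, B:1, C:0, D:2, E:3, F:0, G:4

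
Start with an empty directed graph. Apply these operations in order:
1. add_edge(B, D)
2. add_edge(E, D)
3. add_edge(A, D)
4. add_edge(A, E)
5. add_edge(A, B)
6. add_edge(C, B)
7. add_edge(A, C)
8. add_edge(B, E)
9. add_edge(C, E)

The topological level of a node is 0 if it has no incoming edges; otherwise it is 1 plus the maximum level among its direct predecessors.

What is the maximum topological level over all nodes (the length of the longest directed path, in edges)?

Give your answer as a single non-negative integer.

Answer: 4

Derivation:
Op 1: add_edge(B, D). Edges now: 1
Op 2: add_edge(E, D). Edges now: 2
Op 3: add_edge(A, D). Edges now: 3
Op 4: add_edge(A, E). Edges now: 4
Op 5: add_edge(A, B). Edges now: 5
Op 6: add_edge(C, B). Edges now: 6
Op 7: add_edge(A, C). Edges now: 7
Op 8: add_edge(B, E). Edges now: 8
Op 9: add_edge(C, E). Edges now: 9
Compute levels (Kahn BFS):
  sources (in-degree 0): A
  process A: level=0
    A->B: in-degree(B)=1, level(B)>=1
    A->C: in-degree(C)=0, level(C)=1, enqueue
    A->D: in-degree(D)=2, level(D)>=1
    A->E: in-degree(E)=2, level(E)>=1
  process C: level=1
    C->B: in-degree(B)=0, level(B)=2, enqueue
    C->E: in-degree(E)=1, level(E)>=2
  process B: level=2
    B->D: in-degree(D)=1, level(D)>=3
    B->E: in-degree(E)=0, level(E)=3, enqueue
  process E: level=3
    E->D: in-degree(D)=0, level(D)=4, enqueue
  process D: level=4
All levels: A:0, B:2, C:1, D:4, E:3
max level = 4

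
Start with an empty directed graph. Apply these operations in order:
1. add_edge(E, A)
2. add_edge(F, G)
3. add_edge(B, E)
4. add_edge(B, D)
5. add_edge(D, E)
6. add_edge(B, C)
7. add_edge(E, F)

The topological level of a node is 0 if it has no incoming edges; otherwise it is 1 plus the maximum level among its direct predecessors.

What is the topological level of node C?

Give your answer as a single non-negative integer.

Answer: 1

Derivation:
Op 1: add_edge(E, A). Edges now: 1
Op 2: add_edge(F, G). Edges now: 2
Op 3: add_edge(B, E). Edges now: 3
Op 4: add_edge(B, D). Edges now: 4
Op 5: add_edge(D, E). Edges now: 5
Op 6: add_edge(B, C). Edges now: 6
Op 7: add_edge(E, F). Edges now: 7
Compute levels (Kahn BFS):
  sources (in-degree 0): B
  process B: level=0
    B->C: in-degree(C)=0, level(C)=1, enqueue
    B->D: in-degree(D)=0, level(D)=1, enqueue
    B->E: in-degree(E)=1, level(E)>=1
  process C: level=1
  process D: level=1
    D->E: in-degree(E)=0, level(E)=2, enqueue
  process E: level=2
    E->A: in-degree(A)=0, level(A)=3, enqueue
    E->F: in-degree(F)=0, level(F)=3, enqueue
  process A: level=3
  process F: level=3
    F->G: in-degree(G)=0, level(G)=4, enqueue
  process G: level=4
All levels: A:3, B:0, C:1, D:1, E:2, F:3, G:4
level(C) = 1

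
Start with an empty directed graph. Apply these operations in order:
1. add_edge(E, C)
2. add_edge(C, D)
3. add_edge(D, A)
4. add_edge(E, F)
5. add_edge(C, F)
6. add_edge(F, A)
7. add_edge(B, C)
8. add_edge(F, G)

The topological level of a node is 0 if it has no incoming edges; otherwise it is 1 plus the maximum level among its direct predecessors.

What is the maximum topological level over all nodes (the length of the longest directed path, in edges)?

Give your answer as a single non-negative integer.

Op 1: add_edge(E, C). Edges now: 1
Op 2: add_edge(C, D). Edges now: 2
Op 3: add_edge(D, A). Edges now: 3
Op 4: add_edge(E, F). Edges now: 4
Op 5: add_edge(C, F). Edges now: 5
Op 6: add_edge(F, A). Edges now: 6
Op 7: add_edge(B, C). Edges now: 7
Op 8: add_edge(F, G). Edges now: 8
Compute levels (Kahn BFS):
  sources (in-degree 0): B, E
  process B: level=0
    B->C: in-degree(C)=1, level(C)>=1
  process E: level=0
    E->C: in-degree(C)=0, level(C)=1, enqueue
    E->F: in-degree(F)=1, level(F)>=1
  process C: level=1
    C->D: in-degree(D)=0, level(D)=2, enqueue
    C->F: in-degree(F)=0, level(F)=2, enqueue
  process D: level=2
    D->A: in-degree(A)=1, level(A)>=3
  process F: level=2
    F->A: in-degree(A)=0, level(A)=3, enqueue
    F->G: in-degree(G)=0, level(G)=3, enqueue
  process A: level=3
  process G: level=3
All levels: A:3, B:0, C:1, D:2, E:0, F:2, G:3
max level = 3

Answer: 3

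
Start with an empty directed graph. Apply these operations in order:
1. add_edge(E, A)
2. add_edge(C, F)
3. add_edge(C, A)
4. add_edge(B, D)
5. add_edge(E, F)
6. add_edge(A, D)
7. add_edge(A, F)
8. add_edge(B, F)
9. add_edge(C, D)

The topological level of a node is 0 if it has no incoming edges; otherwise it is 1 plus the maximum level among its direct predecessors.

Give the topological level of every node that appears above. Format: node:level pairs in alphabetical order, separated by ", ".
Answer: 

Op 1: add_edge(E, A). Edges now: 1
Op 2: add_edge(C, F). Edges now: 2
Op 3: add_edge(C, A). Edges now: 3
Op 4: add_edge(B, D). Edges now: 4
Op 5: add_edge(E, F). Edges now: 5
Op 6: add_edge(A, D). Edges now: 6
Op 7: add_edge(A, F). Edges now: 7
Op 8: add_edge(B, F). Edges now: 8
Op 9: add_edge(C, D). Edges now: 9
Compute levels (Kahn BFS):
  sources (in-degree 0): B, C, E
  process B: level=0
    B->D: in-degree(D)=2, level(D)>=1
    B->F: in-degree(F)=3, level(F)>=1
  process C: level=0
    C->A: in-degree(A)=1, level(A)>=1
    C->D: in-degree(D)=1, level(D)>=1
    C->F: in-degree(F)=2, level(F)>=1
  process E: level=0
    E->A: in-degree(A)=0, level(A)=1, enqueue
    E->F: in-degree(F)=1, level(F)>=1
  process A: level=1
    A->D: in-degree(D)=0, level(D)=2, enqueue
    A->F: in-degree(F)=0, level(F)=2, enqueue
  process D: level=2
  process F: level=2
All levels: A:1, B:0, C:0, D:2, E:0, F:2

Answer: A:1, B:0, C:0, D:2, E:0, F:2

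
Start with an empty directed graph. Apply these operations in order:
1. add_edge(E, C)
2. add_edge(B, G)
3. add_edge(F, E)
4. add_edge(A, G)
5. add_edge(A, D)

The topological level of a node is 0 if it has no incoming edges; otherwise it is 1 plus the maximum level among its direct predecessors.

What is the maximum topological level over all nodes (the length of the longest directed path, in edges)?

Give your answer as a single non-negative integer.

Answer: 2

Derivation:
Op 1: add_edge(E, C). Edges now: 1
Op 2: add_edge(B, G). Edges now: 2
Op 3: add_edge(F, E). Edges now: 3
Op 4: add_edge(A, G). Edges now: 4
Op 5: add_edge(A, D). Edges now: 5
Compute levels (Kahn BFS):
  sources (in-degree 0): A, B, F
  process A: level=0
    A->D: in-degree(D)=0, level(D)=1, enqueue
    A->G: in-degree(G)=1, level(G)>=1
  process B: level=0
    B->G: in-degree(G)=0, level(G)=1, enqueue
  process F: level=0
    F->E: in-degree(E)=0, level(E)=1, enqueue
  process D: level=1
  process G: level=1
  process E: level=1
    E->C: in-degree(C)=0, level(C)=2, enqueue
  process C: level=2
All levels: A:0, B:0, C:2, D:1, E:1, F:0, G:1
max level = 2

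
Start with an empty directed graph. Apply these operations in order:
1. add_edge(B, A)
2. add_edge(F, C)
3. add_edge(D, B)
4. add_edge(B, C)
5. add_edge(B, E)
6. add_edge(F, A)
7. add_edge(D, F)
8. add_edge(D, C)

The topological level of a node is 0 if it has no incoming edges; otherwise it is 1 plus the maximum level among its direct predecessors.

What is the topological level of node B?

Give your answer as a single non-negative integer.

Answer: 1

Derivation:
Op 1: add_edge(B, A). Edges now: 1
Op 2: add_edge(F, C). Edges now: 2
Op 3: add_edge(D, B). Edges now: 3
Op 4: add_edge(B, C). Edges now: 4
Op 5: add_edge(B, E). Edges now: 5
Op 6: add_edge(F, A). Edges now: 6
Op 7: add_edge(D, F). Edges now: 7
Op 8: add_edge(D, C). Edges now: 8
Compute levels (Kahn BFS):
  sources (in-degree 0): D
  process D: level=0
    D->B: in-degree(B)=0, level(B)=1, enqueue
    D->C: in-degree(C)=2, level(C)>=1
    D->F: in-degree(F)=0, level(F)=1, enqueue
  process B: level=1
    B->A: in-degree(A)=1, level(A)>=2
    B->C: in-degree(C)=1, level(C)>=2
    B->E: in-degree(E)=0, level(E)=2, enqueue
  process F: level=1
    F->A: in-degree(A)=0, level(A)=2, enqueue
    F->C: in-degree(C)=0, level(C)=2, enqueue
  process E: level=2
  process A: level=2
  process C: level=2
All levels: A:2, B:1, C:2, D:0, E:2, F:1
level(B) = 1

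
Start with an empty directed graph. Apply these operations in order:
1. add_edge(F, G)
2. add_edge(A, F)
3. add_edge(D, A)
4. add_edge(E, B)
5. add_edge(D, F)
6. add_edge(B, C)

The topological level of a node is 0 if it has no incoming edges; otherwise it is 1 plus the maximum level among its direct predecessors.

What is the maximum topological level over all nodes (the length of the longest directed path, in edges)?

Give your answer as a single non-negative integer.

Answer: 3

Derivation:
Op 1: add_edge(F, G). Edges now: 1
Op 2: add_edge(A, F). Edges now: 2
Op 3: add_edge(D, A). Edges now: 3
Op 4: add_edge(E, B). Edges now: 4
Op 5: add_edge(D, F). Edges now: 5
Op 6: add_edge(B, C). Edges now: 6
Compute levels (Kahn BFS):
  sources (in-degree 0): D, E
  process D: level=0
    D->A: in-degree(A)=0, level(A)=1, enqueue
    D->F: in-degree(F)=1, level(F)>=1
  process E: level=0
    E->B: in-degree(B)=0, level(B)=1, enqueue
  process A: level=1
    A->F: in-degree(F)=0, level(F)=2, enqueue
  process B: level=1
    B->C: in-degree(C)=0, level(C)=2, enqueue
  process F: level=2
    F->G: in-degree(G)=0, level(G)=3, enqueue
  process C: level=2
  process G: level=3
All levels: A:1, B:1, C:2, D:0, E:0, F:2, G:3
max level = 3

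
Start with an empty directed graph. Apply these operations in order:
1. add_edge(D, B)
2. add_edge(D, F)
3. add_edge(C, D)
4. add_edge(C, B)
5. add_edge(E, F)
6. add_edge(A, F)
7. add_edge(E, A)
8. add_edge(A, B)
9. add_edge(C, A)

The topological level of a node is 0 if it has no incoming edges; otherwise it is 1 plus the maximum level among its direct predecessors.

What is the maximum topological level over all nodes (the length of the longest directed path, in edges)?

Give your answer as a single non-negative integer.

Op 1: add_edge(D, B). Edges now: 1
Op 2: add_edge(D, F). Edges now: 2
Op 3: add_edge(C, D). Edges now: 3
Op 4: add_edge(C, B). Edges now: 4
Op 5: add_edge(E, F). Edges now: 5
Op 6: add_edge(A, F). Edges now: 6
Op 7: add_edge(E, A). Edges now: 7
Op 8: add_edge(A, B). Edges now: 8
Op 9: add_edge(C, A). Edges now: 9
Compute levels (Kahn BFS):
  sources (in-degree 0): C, E
  process C: level=0
    C->A: in-degree(A)=1, level(A)>=1
    C->B: in-degree(B)=2, level(B)>=1
    C->D: in-degree(D)=0, level(D)=1, enqueue
  process E: level=0
    E->A: in-degree(A)=0, level(A)=1, enqueue
    E->F: in-degree(F)=2, level(F)>=1
  process D: level=1
    D->B: in-degree(B)=1, level(B)>=2
    D->F: in-degree(F)=1, level(F)>=2
  process A: level=1
    A->B: in-degree(B)=0, level(B)=2, enqueue
    A->F: in-degree(F)=0, level(F)=2, enqueue
  process B: level=2
  process F: level=2
All levels: A:1, B:2, C:0, D:1, E:0, F:2
max level = 2

Answer: 2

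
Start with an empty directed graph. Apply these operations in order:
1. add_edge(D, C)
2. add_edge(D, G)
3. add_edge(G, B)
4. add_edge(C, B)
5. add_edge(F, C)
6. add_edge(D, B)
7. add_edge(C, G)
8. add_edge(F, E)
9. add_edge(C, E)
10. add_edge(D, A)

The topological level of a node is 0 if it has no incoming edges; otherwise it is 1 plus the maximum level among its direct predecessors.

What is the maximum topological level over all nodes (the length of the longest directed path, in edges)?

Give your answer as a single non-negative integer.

Answer: 3

Derivation:
Op 1: add_edge(D, C). Edges now: 1
Op 2: add_edge(D, G). Edges now: 2
Op 3: add_edge(G, B). Edges now: 3
Op 4: add_edge(C, B). Edges now: 4
Op 5: add_edge(F, C). Edges now: 5
Op 6: add_edge(D, B). Edges now: 6
Op 7: add_edge(C, G). Edges now: 7
Op 8: add_edge(F, E). Edges now: 8
Op 9: add_edge(C, E). Edges now: 9
Op 10: add_edge(D, A). Edges now: 10
Compute levels (Kahn BFS):
  sources (in-degree 0): D, F
  process D: level=0
    D->A: in-degree(A)=0, level(A)=1, enqueue
    D->B: in-degree(B)=2, level(B)>=1
    D->C: in-degree(C)=1, level(C)>=1
    D->G: in-degree(G)=1, level(G)>=1
  process F: level=0
    F->C: in-degree(C)=0, level(C)=1, enqueue
    F->E: in-degree(E)=1, level(E)>=1
  process A: level=1
  process C: level=1
    C->B: in-degree(B)=1, level(B)>=2
    C->E: in-degree(E)=0, level(E)=2, enqueue
    C->G: in-degree(G)=0, level(G)=2, enqueue
  process E: level=2
  process G: level=2
    G->B: in-degree(B)=0, level(B)=3, enqueue
  process B: level=3
All levels: A:1, B:3, C:1, D:0, E:2, F:0, G:2
max level = 3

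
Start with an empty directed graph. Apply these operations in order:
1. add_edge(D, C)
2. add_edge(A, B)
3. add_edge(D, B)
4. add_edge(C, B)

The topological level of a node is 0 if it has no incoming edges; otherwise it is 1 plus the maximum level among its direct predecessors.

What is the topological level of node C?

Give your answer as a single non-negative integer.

Op 1: add_edge(D, C). Edges now: 1
Op 2: add_edge(A, B). Edges now: 2
Op 3: add_edge(D, B). Edges now: 3
Op 4: add_edge(C, B). Edges now: 4
Compute levels (Kahn BFS):
  sources (in-degree 0): A, D
  process A: level=0
    A->B: in-degree(B)=2, level(B)>=1
  process D: level=0
    D->B: in-degree(B)=1, level(B)>=1
    D->C: in-degree(C)=0, level(C)=1, enqueue
  process C: level=1
    C->B: in-degree(B)=0, level(B)=2, enqueue
  process B: level=2
All levels: A:0, B:2, C:1, D:0
level(C) = 1

Answer: 1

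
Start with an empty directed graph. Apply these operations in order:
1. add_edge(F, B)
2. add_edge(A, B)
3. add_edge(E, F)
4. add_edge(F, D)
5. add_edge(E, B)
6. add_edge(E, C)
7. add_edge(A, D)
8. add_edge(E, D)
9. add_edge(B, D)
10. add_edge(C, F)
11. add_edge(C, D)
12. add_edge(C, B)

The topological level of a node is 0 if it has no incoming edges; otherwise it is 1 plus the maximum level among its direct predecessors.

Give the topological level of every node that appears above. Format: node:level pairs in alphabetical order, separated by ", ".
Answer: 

Op 1: add_edge(F, B). Edges now: 1
Op 2: add_edge(A, B). Edges now: 2
Op 3: add_edge(E, F). Edges now: 3
Op 4: add_edge(F, D). Edges now: 4
Op 5: add_edge(E, B). Edges now: 5
Op 6: add_edge(E, C). Edges now: 6
Op 7: add_edge(A, D). Edges now: 7
Op 8: add_edge(E, D). Edges now: 8
Op 9: add_edge(B, D). Edges now: 9
Op 10: add_edge(C, F). Edges now: 10
Op 11: add_edge(C, D). Edges now: 11
Op 12: add_edge(C, B). Edges now: 12
Compute levels (Kahn BFS):
  sources (in-degree 0): A, E
  process A: level=0
    A->B: in-degree(B)=3, level(B)>=1
    A->D: in-degree(D)=4, level(D)>=1
  process E: level=0
    E->B: in-degree(B)=2, level(B)>=1
    E->C: in-degree(C)=0, level(C)=1, enqueue
    E->D: in-degree(D)=3, level(D)>=1
    E->F: in-degree(F)=1, level(F)>=1
  process C: level=1
    C->B: in-degree(B)=1, level(B)>=2
    C->D: in-degree(D)=2, level(D)>=2
    C->F: in-degree(F)=0, level(F)=2, enqueue
  process F: level=2
    F->B: in-degree(B)=0, level(B)=3, enqueue
    F->D: in-degree(D)=1, level(D)>=3
  process B: level=3
    B->D: in-degree(D)=0, level(D)=4, enqueue
  process D: level=4
All levels: A:0, B:3, C:1, D:4, E:0, F:2

Answer: A:0, B:3, C:1, D:4, E:0, F:2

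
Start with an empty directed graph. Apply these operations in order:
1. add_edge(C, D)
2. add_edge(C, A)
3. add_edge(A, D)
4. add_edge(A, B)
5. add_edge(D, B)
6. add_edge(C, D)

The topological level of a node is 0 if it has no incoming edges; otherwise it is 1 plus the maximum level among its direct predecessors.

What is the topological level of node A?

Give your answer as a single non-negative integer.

Answer: 1

Derivation:
Op 1: add_edge(C, D). Edges now: 1
Op 2: add_edge(C, A). Edges now: 2
Op 3: add_edge(A, D). Edges now: 3
Op 4: add_edge(A, B). Edges now: 4
Op 5: add_edge(D, B). Edges now: 5
Op 6: add_edge(C, D) (duplicate, no change). Edges now: 5
Compute levels (Kahn BFS):
  sources (in-degree 0): C
  process C: level=0
    C->A: in-degree(A)=0, level(A)=1, enqueue
    C->D: in-degree(D)=1, level(D)>=1
  process A: level=1
    A->B: in-degree(B)=1, level(B)>=2
    A->D: in-degree(D)=0, level(D)=2, enqueue
  process D: level=2
    D->B: in-degree(B)=0, level(B)=3, enqueue
  process B: level=3
All levels: A:1, B:3, C:0, D:2
level(A) = 1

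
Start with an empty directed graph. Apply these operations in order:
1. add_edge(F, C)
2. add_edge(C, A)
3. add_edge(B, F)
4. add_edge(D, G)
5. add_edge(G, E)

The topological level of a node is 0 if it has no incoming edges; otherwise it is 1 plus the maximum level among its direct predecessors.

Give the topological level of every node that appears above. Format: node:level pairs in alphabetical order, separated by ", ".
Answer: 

Answer: A:3, B:0, C:2, D:0, E:2, F:1, G:1

Derivation:
Op 1: add_edge(F, C). Edges now: 1
Op 2: add_edge(C, A). Edges now: 2
Op 3: add_edge(B, F). Edges now: 3
Op 4: add_edge(D, G). Edges now: 4
Op 5: add_edge(G, E). Edges now: 5
Compute levels (Kahn BFS):
  sources (in-degree 0): B, D
  process B: level=0
    B->F: in-degree(F)=0, level(F)=1, enqueue
  process D: level=0
    D->G: in-degree(G)=0, level(G)=1, enqueue
  process F: level=1
    F->C: in-degree(C)=0, level(C)=2, enqueue
  process G: level=1
    G->E: in-degree(E)=0, level(E)=2, enqueue
  process C: level=2
    C->A: in-degree(A)=0, level(A)=3, enqueue
  process E: level=2
  process A: level=3
All levels: A:3, B:0, C:2, D:0, E:2, F:1, G:1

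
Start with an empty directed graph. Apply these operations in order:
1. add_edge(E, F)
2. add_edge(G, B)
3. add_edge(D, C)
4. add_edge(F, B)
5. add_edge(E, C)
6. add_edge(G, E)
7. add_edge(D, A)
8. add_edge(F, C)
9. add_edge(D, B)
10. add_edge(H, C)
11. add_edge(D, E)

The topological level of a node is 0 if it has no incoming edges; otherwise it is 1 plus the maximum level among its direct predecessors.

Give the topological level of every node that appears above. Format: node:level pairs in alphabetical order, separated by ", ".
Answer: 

Op 1: add_edge(E, F). Edges now: 1
Op 2: add_edge(G, B). Edges now: 2
Op 3: add_edge(D, C). Edges now: 3
Op 4: add_edge(F, B). Edges now: 4
Op 5: add_edge(E, C). Edges now: 5
Op 6: add_edge(G, E). Edges now: 6
Op 7: add_edge(D, A). Edges now: 7
Op 8: add_edge(F, C). Edges now: 8
Op 9: add_edge(D, B). Edges now: 9
Op 10: add_edge(H, C). Edges now: 10
Op 11: add_edge(D, E). Edges now: 11
Compute levels (Kahn BFS):
  sources (in-degree 0): D, G, H
  process D: level=0
    D->A: in-degree(A)=0, level(A)=1, enqueue
    D->B: in-degree(B)=2, level(B)>=1
    D->C: in-degree(C)=3, level(C)>=1
    D->E: in-degree(E)=1, level(E)>=1
  process G: level=0
    G->B: in-degree(B)=1, level(B)>=1
    G->E: in-degree(E)=0, level(E)=1, enqueue
  process H: level=0
    H->C: in-degree(C)=2, level(C)>=1
  process A: level=1
  process E: level=1
    E->C: in-degree(C)=1, level(C)>=2
    E->F: in-degree(F)=0, level(F)=2, enqueue
  process F: level=2
    F->B: in-degree(B)=0, level(B)=3, enqueue
    F->C: in-degree(C)=0, level(C)=3, enqueue
  process B: level=3
  process C: level=3
All levels: A:1, B:3, C:3, D:0, E:1, F:2, G:0, H:0

Answer: A:1, B:3, C:3, D:0, E:1, F:2, G:0, H:0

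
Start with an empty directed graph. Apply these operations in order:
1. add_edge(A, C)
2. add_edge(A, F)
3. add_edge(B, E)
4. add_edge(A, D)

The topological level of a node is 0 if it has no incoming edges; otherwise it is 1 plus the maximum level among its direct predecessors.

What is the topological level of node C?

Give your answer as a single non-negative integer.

Op 1: add_edge(A, C). Edges now: 1
Op 2: add_edge(A, F). Edges now: 2
Op 3: add_edge(B, E). Edges now: 3
Op 4: add_edge(A, D). Edges now: 4
Compute levels (Kahn BFS):
  sources (in-degree 0): A, B
  process A: level=0
    A->C: in-degree(C)=0, level(C)=1, enqueue
    A->D: in-degree(D)=0, level(D)=1, enqueue
    A->F: in-degree(F)=0, level(F)=1, enqueue
  process B: level=0
    B->E: in-degree(E)=0, level(E)=1, enqueue
  process C: level=1
  process D: level=1
  process F: level=1
  process E: level=1
All levels: A:0, B:0, C:1, D:1, E:1, F:1
level(C) = 1

Answer: 1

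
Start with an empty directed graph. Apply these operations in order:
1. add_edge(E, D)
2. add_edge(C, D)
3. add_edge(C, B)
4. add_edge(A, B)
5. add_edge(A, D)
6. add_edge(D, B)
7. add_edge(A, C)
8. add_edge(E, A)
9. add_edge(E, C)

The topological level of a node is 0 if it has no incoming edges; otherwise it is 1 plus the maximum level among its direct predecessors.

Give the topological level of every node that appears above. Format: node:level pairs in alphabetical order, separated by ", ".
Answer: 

Op 1: add_edge(E, D). Edges now: 1
Op 2: add_edge(C, D). Edges now: 2
Op 3: add_edge(C, B). Edges now: 3
Op 4: add_edge(A, B). Edges now: 4
Op 5: add_edge(A, D). Edges now: 5
Op 6: add_edge(D, B). Edges now: 6
Op 7: add_edge(A, C). Edges now: 7
Op 8: add_edge(E, A). Edges now: 8
Op 9: add_edge(E, C). Edges now: 9
Compute levels (Kahn BFS):
  sources (in-degree 0): E
  process E: level=0
    E->A: in-degree(A)=0, level(A)=1, enqueue
    E->C: in-degree(C)=1, level(C)>=1
    E->D: in-degree(D)=2, level(D)>=1
  process A: level=1
    A->B: in-degree(B)=2, level(B)>=2
    A->C: in-degree(C)=0, level(C)=2, enqueue
    A->D: in-degree(D)=1, level(D)>=2
  process C: level=2
    C->B: in-degree(B)=1, level(B)>=3
    C->D: in-degree(D)=0, level(D)=3, enqueue
  process D: level=3
    D->B: in-degree(B)=0, level(B)=4, enqueue
  process B: level=4
All levels: A:1, B:4, C:2, D:3, E:0

Answer: A:1, B:4, C:2, D:3, E:0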